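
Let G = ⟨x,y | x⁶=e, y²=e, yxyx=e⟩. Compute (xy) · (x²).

Compute (xy) · (x²) by multiplying left to right and reducing via the relations at each step:
  (xy) · x² = x⁵y

Answer: x⁵y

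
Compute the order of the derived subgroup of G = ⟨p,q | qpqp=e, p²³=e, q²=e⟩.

G' = [G, G] is generated by all commutators. The generator-pair commutators are: [p, q] = p².
The subgroup they normally generate is {e, p, p², p³, p⁴, p⁵, p⁶, p⁷, p⁸, p⁹, p¹⁰, p¹¹, p¹², p¹³, p¹⁴, p¹⁵, p¹⁶, p¹⁷, p¹⁸, p¹⁹, p²⁰, p²¹, p²²}, of order 23.
Check: |G/G'| = 46/23 = 2 is the order of the abelianisation.

Answer: 23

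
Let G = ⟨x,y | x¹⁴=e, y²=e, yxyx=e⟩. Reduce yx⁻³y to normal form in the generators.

Multiply left to right, reducing at each step:
  y · x⁻³ = x³y
  (x³y) · y = x³

Answer: x³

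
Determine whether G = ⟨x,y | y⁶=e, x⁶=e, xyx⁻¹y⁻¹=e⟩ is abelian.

Each pair of generators commutes: x·y = xy = y·x. Since the generators pairwise commute, every element of G commutes with every other, so G is abelian.

Answer: Yes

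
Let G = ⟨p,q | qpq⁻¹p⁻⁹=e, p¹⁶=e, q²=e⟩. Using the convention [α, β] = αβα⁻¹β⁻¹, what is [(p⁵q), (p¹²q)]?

[(p⁵q), (p¹²q)] = (p⁵q)·(p¹²q)·(p⁵q)⁻¹·(p¹²q)⁻¹.
  (p⁵q) · (p¹²q) = p
  p · (p³q) = p⁴q
  (p⁴q) · (p⁴q) = p⁸

Answer: p⁸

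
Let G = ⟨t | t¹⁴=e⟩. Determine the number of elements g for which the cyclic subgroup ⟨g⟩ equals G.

G is cyclic of order 14. An element generates G iff its order is 14, and a cyclic group of order 14 has exactly φ(14) = 6 such elements.

Answer: 6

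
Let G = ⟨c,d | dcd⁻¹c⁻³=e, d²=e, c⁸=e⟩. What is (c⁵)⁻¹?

The order of (c⁵) is 8 (smallest k with (c⁵)ᵏ = e), so (c⁵)⁻¹ = (c⁵)⁷ = c³.
Check: (c⁵) · (c³) → (c⁵) · c³ = e, giving e as required.

Answer: c³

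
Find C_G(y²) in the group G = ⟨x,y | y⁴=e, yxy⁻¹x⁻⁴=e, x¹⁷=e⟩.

⟨y²⟩ ⊆ C_G(y²) since powers of y² commute with y²; so |C_G(y²)| ≥ |⟨y²⟩| = 2.
By orbit–stabilizer, |C_G(y²)| = |G| / |conj. class of y²| = 68 / 17 = 4.
The 4 elements commuting with y² are {e, y, y², y³}.

Answer: {e, y, y², y³}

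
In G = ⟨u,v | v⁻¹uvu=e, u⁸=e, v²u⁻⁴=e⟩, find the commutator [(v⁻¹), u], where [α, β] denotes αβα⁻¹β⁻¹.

[(v⁻¹), u] = (v⁻¹)·u·(v⁻¹)⁻¹·u⁻¹.
  (v⁻¹) · u = u³v
  (u³v) · v = u⁷
  (u⁷) · (u⁷) = u⁶

Answer: u⁶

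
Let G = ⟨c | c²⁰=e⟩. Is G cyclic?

|G| = 20. The element c has order 20 (its powers give 20 distinct elements), so ⟨c⟩ = G and G is cyclic.

Answer: Yes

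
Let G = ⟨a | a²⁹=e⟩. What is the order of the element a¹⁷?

Compute successive powers until reaching e:
  (a¹⁷)¹ = a¹⁷, (a¹⁷)² = a⁵, (a¹⁷)³ = a²², (a¹⁷)⁴ = a¹⁰, (a¹⁷)⁵ = a²⁷, (a¹⁷)⁶ = a¹⁵, (a¹⁷)⁷ = a³, (a¹⁷)⁸ = a²⁰, (a¹⁷)⁹ = a⁸, (a¹⁷)¹⁰ = a²⁵, (a¹⁷)¹¹ = a¹³, (a¹⁷)¹² = a, (a¹⁷)¹³ = a¹⁸, (a¹⁷)¹⁴ = a⁶, (a¹⁷)¹⁵ = a²³, (a¹⁷)¹⁶ = a¹¹, (a¹⁷)¹⁷ = a²⁸, (a¹⁷)¹⁸ = a¹⁶, (a¹⁷)¹⁹ = a⁴, (a¹⁷)²⁰ = a²¹, (a¹⁷)²¹ = a⁹, (a¹⁷)²² = a²⁶, (a¹⁷)²³ = a¹⁴, (a¹⁷)²⁴ = a², (a¹⁷)²⁵ = a¹⁹, (a¹⁷)²⁶ = a⁷, (a¹⁷)²⁷ = a²⁴, (a¹⁷)²⁸ = a¹², (a¹⁷)²⁹ = e.
The smallest positive k with (a¹⁷)ᵏ = e is 29.

Answer: 29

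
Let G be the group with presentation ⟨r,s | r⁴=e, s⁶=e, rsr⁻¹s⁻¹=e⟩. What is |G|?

Enumerate words in the generators, reducing via the relations: the distinct elements are
  {e, r, s, rs, r², r³, s², s³, s⁴, s⁵, rs², rs³, rs⁴, rs⁵, r²s, r³s, r²s², r²s³, r²s⁴, r²s⁵, r³s², r³s³, r³s⁴, r³s⁵}.
No further products give new elements, so |G| = 24.

Answer: 24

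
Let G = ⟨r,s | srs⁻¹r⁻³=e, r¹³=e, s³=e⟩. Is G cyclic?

Every cyclic group is abelian. But r·s = rs while s·r = r³s, so r·s ≠ s·r and G is not abelian. Hence G is not cyclic.

Answer: No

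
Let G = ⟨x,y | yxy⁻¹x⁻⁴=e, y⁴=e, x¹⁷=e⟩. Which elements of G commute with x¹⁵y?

⟨x¹⁵y⟩ ⊆ C_G(x¹⁵y) since powers of x¹⁵y commute with x¹⁵y; so |C_G(x¹⁵y)| ≥ |⟨x¹⁵y⟩| = 4.
By orbit–stabilizer, |C_G(x¹⁵y)| = |G| / |conj. class of x¹⁵y| = 68 / 17 = 4.
The 4 elements commuting with x¹⁵y are {e, x⁷y², x⁹y³, x¹⁵y}.

Answer: {e, x⁷y², x⁹y³, x¹⁵y}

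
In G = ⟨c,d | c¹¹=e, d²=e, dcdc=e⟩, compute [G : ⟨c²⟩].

First find ord(c²) by computing successive powers:
  (c²)¹ = c², (c²)² = c⁴, (c²)³ = c⁶, (c²)⁴ = c⁸, (c²)⁵ = c¹⁰, (c²)⁶ = c, (c²)⁷ = c³, (c²)⁸ = c⁵, (c²)⁹ = c⁷, (c²)¹⁰ = c⁹, (c²)¹¹ = e.
So |⟨c²⟩| = ord(c²) = 11. With |G| = 22, by Lagrange [G : ⟨c²⟩] = 22/11 = 2.

Answer: 2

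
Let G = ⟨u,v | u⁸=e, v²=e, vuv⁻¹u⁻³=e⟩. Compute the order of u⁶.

Compute successive powers until reaching e:
  (u⁶)¹ = u⁶, (u⁶)² = u⁴, (u⁶)³ = u², (u⁶)⁴ = e.
The smallest positive k with (u⁶)ᵏ = e is 4.

Answer: 4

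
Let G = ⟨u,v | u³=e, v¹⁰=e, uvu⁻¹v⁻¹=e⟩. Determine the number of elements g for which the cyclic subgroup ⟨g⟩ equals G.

G is cyclic of order 30. An element generates G iff its order is 30, and a cyclic group of order 30 has exactly φ(30) = 8 such elements.

Answer: 8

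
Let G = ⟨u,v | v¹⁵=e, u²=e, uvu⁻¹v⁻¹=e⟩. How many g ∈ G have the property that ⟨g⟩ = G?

G is cyclic of order 30. An element generates G iff its order is 30, and a cyclic group of order 30 has exactly φ(30) = 8 such elements.

Answer: 8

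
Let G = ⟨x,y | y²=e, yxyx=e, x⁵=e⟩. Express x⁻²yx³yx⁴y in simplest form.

Multiply left to right, reducing at each step:
  (x³) · y = x³y
  (x³y) · x³ = y
  y · y = e
  e · x⁴ = x⁴
  (x⁴) · y = x⁴y

Answer: x⁴y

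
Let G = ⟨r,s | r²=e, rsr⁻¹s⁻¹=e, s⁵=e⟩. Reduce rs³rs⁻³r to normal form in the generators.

Multiply left to right, reducing at each step:
  r · s³ = rs³
  (rs³) · r = s³
  (s³) · s⁻³ = e
  e · r = r

Answer: r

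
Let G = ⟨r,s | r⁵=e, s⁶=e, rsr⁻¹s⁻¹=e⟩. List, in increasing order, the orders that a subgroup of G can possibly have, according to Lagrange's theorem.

|G| = 30 = 2 · 3 · 5. By Lagrange's theorem the order of any subgroup divides 30; the divisors of 30 are 1, 2, 3, 5, 6, 10, 15, 30.

Answer: 1, 2, 3, 5, 6, 10, 15, 30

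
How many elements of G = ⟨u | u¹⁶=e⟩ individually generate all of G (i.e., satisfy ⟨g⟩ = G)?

G is cyclic of order 16. An element generates G iff its order is 16, and a cyclic group of order 16 has exactly φ(16) = 8 such elements.

Answer: 8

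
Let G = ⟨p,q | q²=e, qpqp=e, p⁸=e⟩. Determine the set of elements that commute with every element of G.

An element z ∈ Z(G) iff z commutes with every generator.
For example p⁴ is central: (p⁴)·p = p⁵ = p·(p⁴); (p⁴)·q = p⁴q = q·(p⁴).
Whereas p ∉ Z(G) since p·q = pq ≠ p⁷q = q·p.
Checking each of the 16 elements this way gives Z(G) = {e, p⁴}, of order 2.

Answer: {e, p⁴}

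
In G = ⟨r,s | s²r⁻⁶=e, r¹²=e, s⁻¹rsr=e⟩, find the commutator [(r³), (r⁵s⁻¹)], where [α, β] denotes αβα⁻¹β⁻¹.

[(r³), (r⁵s⁻¹)] = (r³)·(r⁵s⁻¹)·(r³)⁻¹·(r⁵s⁻¹)⁻¹.
  (r³) · (r⁵s⁻¹) = r²s
  (r²s) · (r⁹) = r⁵s
  (r⁵s) · (r⁵s) = r⁶

Answer: r⁶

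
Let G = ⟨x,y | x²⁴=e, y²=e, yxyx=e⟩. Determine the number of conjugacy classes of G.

The conjugacy classes (representative and size) are:
  [e] (size 1), [x²³] (size 2), [x²] (size 2), [x³] (size 2), [x²⁰] (size 2), [x¹⁹] (size 2), [x⁶] (size 2), [x⁷] (size 2), [x⁸] (size 2), [x⁹] (size 2), [x¹⁴] (size 2), [x¹¹] (size 2), [x¹²] (size 1), [x⁴y] (size 12), [x⁵y] (size 12).
Class equation: 1 + 2 + 2 + 2 + 2 + 2 + 2 + 2 + 2 + 2 + 2 + 2 + 1 + 12 + 12 = 48 = |G|. So G has 15 conjugacy classes.

Answer: 15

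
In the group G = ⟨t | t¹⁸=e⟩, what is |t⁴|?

Compute successive powers until reaching e:
  (t⁴)¹ = t⁴, (t⁴)² = t⁸, (t⁴)³ = t¹², (t⁴)⁴ = t¹⁶, (t⁴)⁵ = t², (t⁴)⁶ = t⁶, (t⁴)⁷ = t¹⁰, (t⁴)⁸ = t¹⁴, (t⁴)⁹ = e.
The smallest positive k with (t⁴)ᵏ = e is 9.

Answer: 9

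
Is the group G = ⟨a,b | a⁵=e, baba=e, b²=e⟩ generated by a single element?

Every cyclic group is abelian. But a·b = ab while b·a = a⁴b, so a·b ≠ b·a and G is not abelian. Hence G is not cyclic.

Answer: No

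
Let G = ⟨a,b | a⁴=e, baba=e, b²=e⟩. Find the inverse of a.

The order of a is 4 (smallest k with aᵏ = e), so a⁻¹ = a³ = a³.
Check: a · (a³) → a · a³ = e, giving e as required.

Answer: a³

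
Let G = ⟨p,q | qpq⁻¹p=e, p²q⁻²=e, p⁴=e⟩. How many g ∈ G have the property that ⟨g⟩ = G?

⟨g⟩ = G would require ord(g) = |G| = 8, but the maximum element order in G is 4 < 8. So G is not cyclic and no single element generates it: the count is 0.

Answer: 0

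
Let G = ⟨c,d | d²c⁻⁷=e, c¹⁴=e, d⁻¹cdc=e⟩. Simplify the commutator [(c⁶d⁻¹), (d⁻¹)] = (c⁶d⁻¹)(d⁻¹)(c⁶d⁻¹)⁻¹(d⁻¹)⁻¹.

[(c⁶d⁻¹), (d⁻¹)] = (c⁶d⁻¹)·(d⁻¹)·(c⁶d⁻¹)⁻¹·(d⁻¹)⁻¹.
  (c⁶d⁻¹) · (d⁻¹) = c¹³
  (c¹³) · (c⁶d) = c⁵d
  (c⁵d) · d = c¹²

Answer: c¹²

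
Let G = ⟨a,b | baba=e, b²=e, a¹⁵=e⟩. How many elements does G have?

Enumerate words in the generators, reducing via the relations: the distinct elements are
  {a, b, e, ab, a², a³, a⁴, a⁵, a⁶, a⁷, a⁸, a⁹, a²b, a³b, a¹², a¹³, a¹¹, a¹⁰, a¹⁴, a⁴b, a⁵b, a⁶b, a⁷b, a⁸b, a⁹b, a¹²b, a¹³b, a¹¹b, a¹⁰b, a¹⁴b}.
No further products give new elements, so |G| = 30.

Answer: 30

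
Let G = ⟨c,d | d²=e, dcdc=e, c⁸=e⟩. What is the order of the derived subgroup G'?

G' = [G, G] is generated by all commutators. The generator-pair commutators are: [c, d] = c².
The subgroup they normally generate is {e, c², c⁴, c⁶}, of order 4.
Check: |G/G'| = 16/4 = 4 is the order of the abelianisation.

Answer: 4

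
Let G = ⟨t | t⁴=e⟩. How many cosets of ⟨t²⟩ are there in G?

First find ord(t²) by computing successive powers:
  (t²)¹ = t², (t²)² = e.
So |⟨t²⟩| = ord(t²) = 2. With |G| = 4, by Lagrange [G : ⟨t²⟩] = 4/2 = 2.

Answer: 2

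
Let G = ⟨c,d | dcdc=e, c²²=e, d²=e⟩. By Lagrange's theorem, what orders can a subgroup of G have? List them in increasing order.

|G| = 44 = 2² · 11. By Lagrange's theorem the order of any subgroup divides 44; the divisors of 44 are 1, 2, 4, 11, 22, 44.

Answer: 1, 2, 4, 11, 22, 44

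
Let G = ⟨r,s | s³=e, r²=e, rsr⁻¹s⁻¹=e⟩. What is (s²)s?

Compute (s²) · s by multiplying left to right and reducing via the relations at each step:
  (s²) · s = e

Answer: e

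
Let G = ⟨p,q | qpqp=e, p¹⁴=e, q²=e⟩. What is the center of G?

An element z ∈ Z(G) iff z commutes with every generator.
For example p⁷ is central: (p⁷)·p = p⁸ = p·(p⁷); (p⁷)·q = p⁷q = q·(p⁷).
Whereas p ∉ Z(G) since p·q = pq ≠ p¹³q = q·p.
Checking each of the 28 elements this way gives Z(G) = {e, p⁷}, of order 2.

Answer: {e, p⁷}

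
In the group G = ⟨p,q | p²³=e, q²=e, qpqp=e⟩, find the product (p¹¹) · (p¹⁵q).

Compute (p¹¹) · (p¹⁵q) by multiplying left to right and reducing via the relations at each step:
  (p¹¹) · p¹⁵ = p³
  (p³) · q = p³q

Answer: p³q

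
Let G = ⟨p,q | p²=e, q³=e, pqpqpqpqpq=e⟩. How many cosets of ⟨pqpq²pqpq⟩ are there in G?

First find ord(pqpq²pqpq) by computing successive powers:
  (pqpq²pqpq)¹ = pqpq²pqpq, (pqpq²pqpq)² = e.
So |⟨pqpq²pqpq⟩| = ord(pqpq²pqpq) = 2. With |G| = 60, by Lagrange [G : ⟨pqpq²pqpq⟩] = 60/2 = 30.

Answer: 30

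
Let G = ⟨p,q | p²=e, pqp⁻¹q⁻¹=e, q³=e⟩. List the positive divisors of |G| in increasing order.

|G| = 6 = 2 · 3. By Lagrange's theorem the order of any subgroup divides 6; the divisors of 6 are 1, 2, 3, 6.

Answer: 1, 2, 3, 6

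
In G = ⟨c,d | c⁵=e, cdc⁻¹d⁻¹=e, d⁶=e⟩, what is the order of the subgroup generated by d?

|⟨d⟩| equals the order of d. Compute successive powers until reaching e:
  d¹ = d, d² = d², d³ = d³, d⁴ = d⁴, d⁵ = d⁵, d⁶ = e.
The smallest positive k with dᵏ = e is 6, so |⟨d⟩| = 6.

Answer: 6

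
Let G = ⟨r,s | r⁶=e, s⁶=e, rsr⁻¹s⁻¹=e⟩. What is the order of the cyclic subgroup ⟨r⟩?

|⟨r⟩| equals the order of r. Compute successive powers until reaching e:
  r¹ = r, r² = r², r³ = r³, r⁴ = r⁴, r⁵ = r⁵, r⁶ = e.
The smallest positive k with rᵏ = e is 6, so |⟨r⟩| = 6.

Answer: 6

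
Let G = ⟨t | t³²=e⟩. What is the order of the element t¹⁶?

Compute successive powers until reaching e:
  (t¹⁶)¹ = t¹⁶, (t¹⁶)² = e.
The smallest positive k with (t¹⁶)ᵏ = e is 2.

Answer: 2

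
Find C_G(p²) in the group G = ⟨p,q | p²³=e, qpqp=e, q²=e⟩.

⟨p²⟩ ⊆ C_G(p²) since powers of p² commute with p²; so |C_G(p²)| ≥ |⟨p²⟩| = 23.
By orbit–stabilizer, |C_G(p²)| = |G| / |conj. class of p²| = 46 / 2 = 23.
The 23 elements commuting with p² are {e, p, p², p³, p⁴, p⁵, p⁶, p⁷, p⁸, p⁹, p¹⁰, p¹¹, p¹², p¹³, p¹⁴, p¹⁵, p¹⁶, p¹⁷, p¹⁸, p¹⁹, p²⁰, p²¹, p²²}.

Answer: {e, p, p², p³, p⁴, p⁵, p⁶, p⁷, p⁸, p⁹, p¹⁰, p¹¹, p¹², p¹³, p¹⁴, p¹⁵, p¹⁶, p¹⁷, p¹⁸, p¹⁹, p²⁰, p²¹, p²²}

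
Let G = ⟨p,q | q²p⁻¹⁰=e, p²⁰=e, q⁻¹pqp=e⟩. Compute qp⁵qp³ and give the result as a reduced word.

Multiply left to right, reducing at each step:
  q · p⁵ = p⁵q⁻¹
  (p⁵q⁻¹) · q = p⁵
  (p⁵) · p³ = p⁸

Answer: p⁸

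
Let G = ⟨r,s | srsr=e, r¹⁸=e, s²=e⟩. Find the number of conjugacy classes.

The conjugacy classes (representative and size) are:
  [e] (size 1), [r] (size 2), [r²] (size 2), [r³] (size 2), [r¹⁴] (size 2), [r⁵] (size 2), [r¹²] (size 2), [r⁷] (size 2), [r¹⁰] (size 2), [r⁹] (size 1), [r¹⁰s] (size 9), [rs] (size 9).
Class equation: 1 + 2 + 2 + 2 + 2 + 2 + 2 + 2 + 2 + 1 + 9 + 9 = 36 = |G|. So G has 12 conjugacy classes.

Answer: 12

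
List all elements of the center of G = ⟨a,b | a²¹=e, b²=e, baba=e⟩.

An element z ∈ Z(G) iff z commutes with every generator.
For example e is central: e·a = a = a·e; e·b = b = b·e.
Whereas a ∉ Z(G) since a·b = ab ≠ a²⁰b = b·a.
Checking each of the 42 elements this way gives Z(G) = {e}, of order 1.

Answer: {e}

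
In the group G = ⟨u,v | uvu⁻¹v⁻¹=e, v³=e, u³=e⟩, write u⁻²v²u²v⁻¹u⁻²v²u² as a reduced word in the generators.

Multiply left to right, reducing at each step:
  u · v² = uv²
  (uv²) · u² = v²
  (v²) · v⁻¹ = v
  v · u⁻² = uv
  (uv) · v² = u
  u · u² = e

Answer: e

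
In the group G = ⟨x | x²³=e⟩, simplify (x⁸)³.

Compute successive powers of (x⁸), reducing at each step:
  (x⁸)²: (x⁸) · x⁸ = x¹⁶
  (x⁸)³: (x¹⁶) · x⁸ = x

Answer: x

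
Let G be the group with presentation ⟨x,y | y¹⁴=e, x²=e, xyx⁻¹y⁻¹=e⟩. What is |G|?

Enumerate words in the generators, reducing via the relations: the distinct elements are
  {e, x, y, xy, y², y³, y⁴, y⁵, y⁶, y⁷, y⁸, y⁹, xy², xy³, xy⁴, xy⁵, xy⁶, xy⁷, xy⁸, xy⁹, y¹², y¹³, y¹¹, y¹⁰, xy¹², xy¹³, xy¹¹, xy¹⁰}.
No further products give new elements, so |G| = 28.

Answer: 28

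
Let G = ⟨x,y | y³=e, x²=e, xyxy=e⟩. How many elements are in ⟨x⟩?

|⟨x⟩| equals the order of x. Compute successive powers until reaching e:
  x¹ = x, x² = e.
The smallest positive k with xᵏ = e is 2, so |⟨x⟩| = 2.

Answer: 2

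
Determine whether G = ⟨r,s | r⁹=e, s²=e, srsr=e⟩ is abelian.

r·s = rs but s·r = r⁸s, so r·s ≠ s·r and G is not abelian.

Answer: No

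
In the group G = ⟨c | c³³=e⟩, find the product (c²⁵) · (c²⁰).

Compute (c²⁵) · (c²⁰) by multiplying left to right and reducing via the relations at each step:
  (c²⁵) · c²⁰ = c¹²

Answer: c¹²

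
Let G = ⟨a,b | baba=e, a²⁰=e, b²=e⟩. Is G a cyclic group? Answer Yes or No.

Every cyclic group is abelian. But a·b = ab while b·a = a¹⁹b, so a·b ≠ b·a and G is not abelian. Hence G is not cyclic.

Answer: No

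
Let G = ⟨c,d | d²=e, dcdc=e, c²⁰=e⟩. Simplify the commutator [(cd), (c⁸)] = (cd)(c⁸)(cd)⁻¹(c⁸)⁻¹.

[(cd), (c⁸)] = (cd)·(c⁸)·(cd)⁻¹·(c⁸)⁻¹.
  (cd) · (c⁸) = c¹³d
  (c¹³d) · (cd) = c¹²
  (c¹²) · (c¹²) = c⁴

Answer: c⁴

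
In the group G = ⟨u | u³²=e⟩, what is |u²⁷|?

Compute successive powers until reaching e:
  (u²⁷)¹ = u²⁷, (u²⁷)² = u²², (u²⁷)³ = u¹⁷, (u²⁷)⁴ = u¹², (u²⁷)⁵ = u⁷, (u²⁷)⁶ = u², (u²⁷)⁷ = u²⁹, (u²⁷)⁸ = u²⁴, (u²⁷)⁹ = u¹⁹, (u²⁷)¹⁰ = u¹⁴, (u²⁷)¹¹ = u⁹, (u²⁷)¹² = u⁴, (u²⁷)¹³ = u³¹, (u²⁷)¹⁴ = u²⁶, (u²⁷)¹⁵ = u²¹, (u²⁷)¹⁶ = u¹⁶, (u²⁷)¹⁷ = u¹¹, (u²⁷)¹⁸ = u⁶, (u²⁷)¹⁹ = u, (u²⁷)²⁰ = u²⁸, (u²⁷)²¹ = u²³, (u²⁷)²² = u¹⁸, (u²⁷)²³ = u¹³, (u²⁷)²⁴ = u⁸, (u²⁷)²⁵ = u³, (u²⁷)²⁶ = u³⁰, (u²⁷)²⁷ = u²⁵, (u²⁷)²⁸ = u²⁰, (u²⁷)²⁹ = u¹⁵, (u²⁷)³⁰ = u¹⁰, (u²⁷)³¹ = u⁵, (u²⁷)³² = e.
The smallest positive k with (u²⁷)ᵏ = e is 32.

Answer: 32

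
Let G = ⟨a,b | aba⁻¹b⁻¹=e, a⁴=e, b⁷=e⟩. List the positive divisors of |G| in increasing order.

|G| = 28 = 2² · 7. By Lagrange's theorem the order of any subgroup divides 28; the divisors of 28 are 1, 2, 4, 7, 14, 28.

Answer: 1, 2, 4, 7, 14, 28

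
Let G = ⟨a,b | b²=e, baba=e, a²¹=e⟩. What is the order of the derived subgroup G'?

G' = [G, G] is generated by all commutators. The generator-pair commutators are: [a, b] = a².
The subgroup they normally generate is {e, a, a², a³, a⁴, a⁵, a⁶, a⁷, a⁸, a⁹, a¹⁰, a¹¹, a¹², a¹³, a¹⁴, a¹⁵, a¹⁶, a¹⁷, a¹⁸, a¹⁹, a²⁰}, of order 21.
Check: |G/G'| = 42/21 = 2 is the order of the abelianisation.

Answer: 21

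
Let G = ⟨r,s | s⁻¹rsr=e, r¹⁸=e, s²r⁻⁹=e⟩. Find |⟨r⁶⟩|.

|⟨r⁶⟩| equals the order of r⁶. Compute successive powers until reaching e:
  (r⁶)¹ = r⁶, (r⁶)² = r¹², (r⁶)³ = e.
The smallest positive k with (r⁶)ᵏ = e is 3, so |⟨r⁶⟩| = 3.

Answer: 3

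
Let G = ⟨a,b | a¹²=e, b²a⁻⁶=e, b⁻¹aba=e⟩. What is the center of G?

An element z ∈ Z(G) iff z commutes with every generator.
For example a⁶ is central: (a⁶)·a = a⁷ = a·(a⁶); (a⁶)·b = b⁻¹ = b·(a⁶).
Whereas a ∉ Z(G) since a·b = ab ≠ a⁵b⁻¹ = b·a.
Checking each of the 24 elements this way gives Z(G) = {e, a⁶}, of order 2.

Answer: {e, a⁶}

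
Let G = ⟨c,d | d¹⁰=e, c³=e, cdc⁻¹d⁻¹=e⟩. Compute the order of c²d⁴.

Compute successive powers until reaching e:
  (c²d⁴)¹ = c²d⁴, (c²d⁴)² = cd⁸, (c²d⁴)³ = d², (c²d⁴)⁴ = c²d⁶, (c²d⁴)⁵ = c, (c²d⁴)⁶ = d⁴, (c²d⁴)⁷ = c²d⁸, (c²d⁴)⁸ = cd², (c²d⁴)⁹ = d⁶, (c²d⁴)¹⁰ = c², (c²d⁴)¹¹ = cd⁴, (c²d⁴)¹² = d⁸, (c²d⁴)¹³ = c²d², (c²d⁴)¹⁴ = cd⁶, (c²d⁴)¹⁵ = e.
The smallest positive k with (c²d⁴)ᵏ = e is 15.

Answer: 15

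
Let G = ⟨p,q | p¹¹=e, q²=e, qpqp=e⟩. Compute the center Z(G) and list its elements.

An element z ∈ Z(G) iff z commutes with every generator.
For example e is central: e·p = p = p·e; e·q = q = q·e.
Whereas p ∉ Z(G) since p·q = pq ≠ p¹⁰q = q·p.
Checking each of the 22 elements this way gives Z(G) = {e}, of order 1.

Answer: {e}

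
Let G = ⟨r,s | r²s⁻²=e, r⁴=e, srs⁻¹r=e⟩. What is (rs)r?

Compute (rs) · r by multiplying left to right and reducing via the relations at each step:
  (rs) · r = s

Answer: s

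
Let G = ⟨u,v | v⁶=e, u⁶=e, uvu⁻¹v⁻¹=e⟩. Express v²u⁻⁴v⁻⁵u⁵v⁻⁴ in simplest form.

Multiply left to right, reducing at each step:
  (v²) · u⁻⁴ = u²v²
  (u²v²) · v⁻⁵ = u²v³
  (u²v³) · u⁵ = uv³
  (uv³) · v⁻⁴ = uv⁵

Answer: uv⁵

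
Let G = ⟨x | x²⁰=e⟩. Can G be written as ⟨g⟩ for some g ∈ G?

|G| = 20. The element x has order 20 (its powers give 20 distinct elements), so ⟨x⟩ = G and G is cyclic.

Answer: Yes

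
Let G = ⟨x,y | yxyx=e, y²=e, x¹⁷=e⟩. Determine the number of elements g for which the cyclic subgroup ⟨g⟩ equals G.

⟨g⟩ = G would require ord(g) = |G| = 34, but the maximum element order in G is 17 < 34. So G is not cyclic and no single element generates it: the count is 0.

Answer: 0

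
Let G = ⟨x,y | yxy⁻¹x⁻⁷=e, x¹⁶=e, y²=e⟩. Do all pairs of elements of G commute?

x·y = xy but y·x = x⁷y, so x·y ≠ y·x and G is not abelian.

Answer: No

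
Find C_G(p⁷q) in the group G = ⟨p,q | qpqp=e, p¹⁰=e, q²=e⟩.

⟨p⁷q⟩ ⊆ C_G(p⁷q) since powers of p⁷q commute with p⁷q; so |C_G(p⁷q)| ≥ |⟨p⁷q⟩| = 2.
By orbit–stabilizer, |C_G(p⁷q)| = |G| / |conj. class of p⁷q| = 20 / 5 = 4.
The 4 elements commuting with p⁷q are {e, p⁵, p²q, p⁷q}.

Answer: {e, p⁵, p²q, p⁷q}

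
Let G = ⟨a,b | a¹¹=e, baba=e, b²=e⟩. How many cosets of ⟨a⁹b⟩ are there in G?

First find ord(a⁹b) by computing successive powers:
  (a⁹b)¹ = a⁹b, (a⁹b)² = e.
So |⟨a⁹b⟩| = ord(a⁹b) = 2. With |G| = 22, by Lagrange [G : ⟨a⁹b⟩] = 22/2 = 11.

Answer: 11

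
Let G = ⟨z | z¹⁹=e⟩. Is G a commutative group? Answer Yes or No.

G has a single generator, so G is cyclic and hence abelian.

Answer: Yes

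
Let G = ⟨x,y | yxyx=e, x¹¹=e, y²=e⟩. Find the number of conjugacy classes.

The conjugacy classes (representative and size) are:
  [e] (size 1), [x¹⁰] (size 2), [x²] (size 2), [x³] (size 2), [x⁷] (size 2), [x⁶] (size 2), [x²y] (size 11).
Class equation: 1 + 2 + 2 + 2 + 2 + 2 + 11 = 22 = |G|. So G has 7 conjugacy classes.

Answer: 7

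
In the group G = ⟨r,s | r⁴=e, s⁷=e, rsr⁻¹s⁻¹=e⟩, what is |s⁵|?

Compute successive powers until reaching e:
  (s⁵)¹ = s⁵, (s⁵)² = s³, (s⁵)³ = s, (s⁵)⁴ = s⁶, (s⁵)⁵ = s⁴, (s⁵)⁶ = s², (s⁵)⁷ = e.
The smallest positive k with (s⁵)ᵏ = e is 7.

Answer: 7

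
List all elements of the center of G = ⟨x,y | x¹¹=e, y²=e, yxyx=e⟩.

An element z ∈ Z(G) iff z commutes with every generator.
For example e is central: e·x = x = x·e; e·y = y = y·e.
Whereas x ∉ Z(G) since x·y = xy ≠ x¹⁰y = y·x.
Checking each of the 22 elements this way gives Z(G) = {e}, of order 1.

Answer: {e}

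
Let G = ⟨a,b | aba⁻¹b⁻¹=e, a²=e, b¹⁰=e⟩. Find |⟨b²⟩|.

|⟨b²⟩| equals the order of b². Compute successive powers until reaching e:
  (b²)¹ = b², (b²)² = b⁴, (b²)³ = b⁶, (b²)⁴ = b⁸, (b²)⁵ = e.
The smallest positive k with (b²)ᵏ = e is 5, so |⟨b²⟩| = 5.

Answer: 5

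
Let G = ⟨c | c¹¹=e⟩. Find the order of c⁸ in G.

Compute successive powers until reaching e:
  (c⁸)¹ = c⁸, (c⁸)² = c⁵, (c⁸)³ = c², (c⁸)⁴ = c¹⁰, (c⁸)⁵ = c⁷, (c⁸)⁶ = c⁴, (c⁸)⁷ = c, (c⁸)⁸ = c⁹, (c⁸)⁹ = c⁶, (c⁸)¹⁰ = c³, (c⁸)¹¹ = e.
The smallest positive k with (c⁸)ᵏ = e is 11.

Answer: 11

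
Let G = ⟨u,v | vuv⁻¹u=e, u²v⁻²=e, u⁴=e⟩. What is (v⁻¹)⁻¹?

The order of (v⁻¹) is 4 (smallest k with (v⁻¹)ᵏ = e), so (v⁻¹)⁻¹ = (v⁻¹)³ = v.
Check: (v⁻¹) · v → (v⁻¹) · v = e, giving e as required.

Answer: v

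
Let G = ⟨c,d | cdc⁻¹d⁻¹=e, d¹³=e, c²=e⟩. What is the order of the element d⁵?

Compute successive powers until reaching e:
  (d⁵)¹ = d⁵, (d⁵)² = d¹⁰, (d⁵)³ = d², (d⁵)⁴ = d⁷, (d⁵)⁵ = d¹², (d⁵)⁶ = d⁴, (d⁵)⁷ = d⁹, (d⁵)⁸ = d, (d⁵)⁹ = d⁶, (d⁵)¹⁰ = d¹¹, (d⁵)¹¹ = d³, (d⁵)¹² = d⁸, (d⁵)¹³ = e.
The smallest positive k with (d⁵)ᵏ = e is 13.

Answer: 13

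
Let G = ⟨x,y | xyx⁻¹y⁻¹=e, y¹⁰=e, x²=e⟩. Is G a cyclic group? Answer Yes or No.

|G| = 20, but the maximum element order in G is 10 < 20. No single element generates all of G, so G is not cyclic.

Answer: No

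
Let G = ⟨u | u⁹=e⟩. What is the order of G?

G is generated by a single element, so G is cyclic. The relator gives u⁹ = e and no smaller power is forced to be e, so the 9 powers {e, u, u², u³, u⁴, u⁵, u⁶, u⁷, u⁸} are distinct. Hence |G| = 9.

Answer: 9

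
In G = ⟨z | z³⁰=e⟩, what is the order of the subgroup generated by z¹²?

|⟨z¹²⟩| equals the order of z¹². Compute successive powers until reaching e:
  (z¹²)¹ = z¹², (z¹²)² = z²⁴, (z¹²)³ = z⁶, (z¹²)⁴ = z¹⁸, (z¹²)⁵ = e.
The smallest positive k with (z¹²)ᵏ = e is 5, so |⟨z¹²⟩| = 5.

Answer: 5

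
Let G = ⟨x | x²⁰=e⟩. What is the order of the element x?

Compute successive powers until reaching e:
  x¹ = x, x² = x², x³ = x³, x⁴ = x⁴, x⁵ = x⁵, x⁶ = x⁶, x⁷ = x⁷, x⁸ = x⁸, x⁹ = x⁹, x¹⁰ = x¹⁰, x¹¹ = x¹¹, x¹² = x¹², x¹³ = x¹³, x¹⁴ = x¹⁴, x¹⁵ = x¹⁵, x¹⁶ = x¹⁶, x¹⁷ = x¹⁷, x¹⁸ = x¹⁸, x¹⁹ = x¹⁹, x²⁰ = e.
The smallest positive k with xᵏ = e is 20.

Answer: 20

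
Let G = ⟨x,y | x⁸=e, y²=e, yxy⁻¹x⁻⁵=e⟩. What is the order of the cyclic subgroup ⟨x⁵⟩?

|⟨x⁵⟩| equals the order of x⁵. Compute successive powers until reaching e:
  (x⁵)¹ = x⁵, (x⁵)² = x², (x⁵)³ = x⁷, (x⁵)⁴ = x⁴, (x⁵)⁵ = x, (x⁵)⁶ = x⁶, (x⁵)⁷ = x³, (x⁵)⁸ = e.
The smallest positive k with (x⁵)ᵏ = e is 8, so |⟨x⁵⟩| = 8.

Answer: 8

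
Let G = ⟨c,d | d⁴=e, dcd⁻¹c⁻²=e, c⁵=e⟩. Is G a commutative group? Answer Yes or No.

c·d = cd but d·c = c²d, so c·d ≠ d·c and G is not abelian.

Answer: No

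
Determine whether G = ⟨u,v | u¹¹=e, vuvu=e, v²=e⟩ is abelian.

u·v = uv but v·u = u¹⁰v, so u·v ≠ v·u and G is not abelian.

Answer: No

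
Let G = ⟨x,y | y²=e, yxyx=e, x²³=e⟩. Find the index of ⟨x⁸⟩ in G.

First find ord(x⁸) by computing successive powers:
  (x⁸)¹ = x⁸, (x⁸)² = x¹⁶, (x⁸)³ = x, (x⁸)⁴ = x⁹, (x⁸)⁵ = x¹⁷, (x⁸)⁶ = x², (x⁸)⁷ = x¹⁰, (x⁸)⁸ = x¹⁸, (x⁸)⁹ = x³, (x⁸)¹⁰ = x¹¹, (x⁸)¹¹ = x¹⁹, (x⁸)¹² = x⁴, (x⁸)¹³ = x¹², (x⁸)¹⁴ = x²⁰, (x⁸)¹⁵ = x⁵, (x⁸)¹⁶ = x¹³, (x⁸)¹⁷ = x²¹, (x⁸)¹⁸ = x⁶, (x⁸)¹⁹ = x¹⁴, (x⁸)²⁰ = x²², (x⁸)²¹ = x⁷, (x⁸)²² = x¹⁵, (x⁸)²³ = e.
So |⟨x⁸⟩| = ord(x⁸) = 23. With |G| = 46, by Lagrange [G : ⟨x⁸⟩] = 46/23 = 2.

Answer: 2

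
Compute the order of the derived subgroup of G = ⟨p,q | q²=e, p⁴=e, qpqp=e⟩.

G' = [G, G] is generated by all commutators. The generator-pair commutators are: [p, q] = p².
The subgroup they normally generate is {e, p²}, of order 2.
Check: |G/G'| = 8/2 = 4 is the order of the abelianisation.

Answer: 2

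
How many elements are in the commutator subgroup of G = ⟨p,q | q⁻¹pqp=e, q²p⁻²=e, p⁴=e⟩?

G' = [G, G] is generated by all commutators. The generator-pair commutators are: [p, q] = p².
The subgroup they normally generate is {e, p²}, of order 2.
Check: |G/G'| = 8/2 = 4 is the order of the abelianisation.

Answer: 2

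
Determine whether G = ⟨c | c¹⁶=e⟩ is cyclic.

|G| = 16. The element c has order 16 (its powers give 16 distinct elements), so ⟨c⟩ = G and G is cyclic.

Answer: Yes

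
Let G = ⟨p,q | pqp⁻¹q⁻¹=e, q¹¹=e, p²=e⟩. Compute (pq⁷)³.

Compute successive powers of (pq⁷), reducing at each step:
  (pq⁷)²: (pq⁷) · p = q⁷;   (q⁷) · q⁷ = q³
  (pq⁷)³: (q³) · p = pq³;   (pq³) · q⁷ = pq¹⁰

Answer: pq¹⁰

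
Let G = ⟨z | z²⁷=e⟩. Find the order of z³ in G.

Compute successive powers until reaching e:
  (z³)¹ = z³, (z³)² = z⁶, (z³)³ = z⁹, (z³)⁴ = z¹², (z³)⁵ = z¹⁵, (z³)⁶ = z¹⁸, (z³)⁷ = z²¹, (z³)⁸ = z²⁴, (z³)⁹ = e.
The smallest positive k with (z³)ᵏ = e is 9.

Answer: 9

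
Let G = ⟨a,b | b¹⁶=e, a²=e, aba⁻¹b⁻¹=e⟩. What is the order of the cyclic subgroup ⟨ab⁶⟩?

|⟨ab⁶⟩| equals the order of ab⁶. Compute successive powers until reaching e:
  (ab⁶)¹ = ab⁶, (ab⁶)² = b¹², (ab⁶)³ = ab², (ab⁶)⁴ = b⁸, (ab⁶)⁵ = ab¹⁴, (ab⁶)⁶ = b⁴, (ab⁶)⁷ = ab¹⁰, (ab⁶)⁸ = e.
The smallest positive k with (ab⁶)ᵏ = e is 8, so |⟨ab⁶⟩| = 8.

Answer: 8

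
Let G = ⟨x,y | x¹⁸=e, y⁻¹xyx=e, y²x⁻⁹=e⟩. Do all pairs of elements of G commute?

x·y = xy but y·x = x⁸y⁻¹, so x·y ≠ y·x and G is not abelian.

Answer: No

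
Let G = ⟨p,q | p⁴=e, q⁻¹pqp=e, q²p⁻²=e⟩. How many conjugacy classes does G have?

The conjugacy classes (representative and size) are:
  [e] (size 1), [p³] (size 2), [p²] (size 1), [q⁻¹] (size 2), [pq⁻¹] (size 2).
Class equation: 1 + 2 + 1 + 2 + 2 = 8 = |G|. So G has 5 conjugacy classes.

Answer: 5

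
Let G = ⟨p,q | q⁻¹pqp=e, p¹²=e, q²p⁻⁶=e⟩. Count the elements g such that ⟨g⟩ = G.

⟨g⟩ = G would require ord(g) = |G| = 24, but the maximum element order in G is 12 < 24. So G is not cyclic and no single element generates it: the count is 0.

Answer: 0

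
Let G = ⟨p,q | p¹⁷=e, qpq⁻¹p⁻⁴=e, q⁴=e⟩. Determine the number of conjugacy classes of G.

The conjugacy classes (representative and size) are:
  [e] (size 1), [p⁴] (size 4), [p²] (size 4), [p⁵] (size 4), [p¹¹] (size 4), [p⁷q] (size 17), [p³q²] (size 17), [p⁹q³] (size 17).
Class equation: 1 + 4 + 4 + 4 + 4 + 17 + 17 + 17 = 68 = |G|. So G has 8 conjugacy classes.

Answer: 8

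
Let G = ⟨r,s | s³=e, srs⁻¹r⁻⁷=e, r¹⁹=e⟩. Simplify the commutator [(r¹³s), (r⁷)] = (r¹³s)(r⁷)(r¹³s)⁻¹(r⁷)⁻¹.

[(r¹³s), (r⁷)] = (r¹³s)·(r⁷)·(r¹³s)⁻¹·(r⁷)⁻¹.
  (r¹³s) · (r⁷) = r⁵s
  (r⁵s) · (r⁹s²) = r¹¹
  (r¹¹) · (r¹²) = r⁴

Answer: r⁴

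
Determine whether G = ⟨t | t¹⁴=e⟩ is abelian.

G has a single generator, so G is cyclic and hence abelian.

Answer: Yes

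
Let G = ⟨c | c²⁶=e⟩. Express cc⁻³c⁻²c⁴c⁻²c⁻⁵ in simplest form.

Multiply left to right, reducing at each step:
  c · c⁻³ = c²⁴
  (c²⁴) · c⁻² = c²²
  (c²²) · c⁴ = e
  e · c⁻² = c²⁴
  (c²⁴) · c⁻⁵ = c¹⁹

Answer: c¹⁹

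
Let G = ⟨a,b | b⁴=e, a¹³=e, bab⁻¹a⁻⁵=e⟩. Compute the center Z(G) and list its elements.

An element z ∈ Z(G) iff z commutes with every generator.
For example e is central: e·a = a = a·e; e·b = b = b·e.
Whereas a ∉ Z(G) since a·b = ab ≠ a⁵b = b·a.
Checking each of the 52 elements this way gives Z(G) = {e}, of order 1.

Answer: {e}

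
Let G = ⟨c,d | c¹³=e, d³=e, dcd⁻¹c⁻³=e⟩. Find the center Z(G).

An element z ∈ Z(G) iff z commutes with every generator.
For example e is central: e·c = c = c·e; e·d = d = d·e.
Whereas c ∉ Z(G) since c·d = cd ≠ c³d = d·c.
Checking each of the 39 elements this way gives Z(G) = {e}, of order 1.

Answer: {e}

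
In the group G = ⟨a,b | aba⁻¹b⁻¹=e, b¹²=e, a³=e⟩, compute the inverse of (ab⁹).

The order of (ab⁹) is 12 (smallest k with (ab⁹)ᵏ = e), so (ab⁹)⁻¹ = (ab⁹)¹¹ = a²b³.
Check: (ab⁹) · (a²b³) → (ab⁹) · a² = b⁹;   (b⁹) · b³ = e, giving e as required.

Answer: a²b³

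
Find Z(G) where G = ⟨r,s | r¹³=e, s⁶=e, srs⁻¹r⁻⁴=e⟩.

An element z ∈ Z(G) iff z commutes with every generator.
For example e is central: e·r = r = r·e; e·s = s = s·e.
Whereas r ∉ Z(G) since r·s = rs ≠ r⁴s = s·r.
Checking each of the 78 elements this way gives Z(G) = {e}, of order 1.

Answer: {e}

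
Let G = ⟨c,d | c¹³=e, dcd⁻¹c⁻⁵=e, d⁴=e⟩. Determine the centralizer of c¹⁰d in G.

⟨c¹⁰d⟩ ⊆ C_G(c¹⁰d) since powers of c¹⁰d commute with c¹⁰d; so |C_G(c¹⁰d)| ≥ |⟨c¹⁰d⟩| = 4.
By orbit–stabilizer, |C_G(c¹⁰d)| = |G| / |conj. class of c¹⁰d| = 52 / 13 = 4.
The 4 elements commuting with c¹⁰d are {e, c¹⁰d, c⁸d², c¹¹d³}.

Answer: {e, c¹⁰d, c⁸d², c¹¹d³}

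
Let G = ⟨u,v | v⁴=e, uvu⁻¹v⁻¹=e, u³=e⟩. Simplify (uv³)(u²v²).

Compute (uv³) · (u²v²) by multiplying left to right and reducing via the relations at each step:
  (uv³) · u² = v³
  (v³) · v² = v

Answer: v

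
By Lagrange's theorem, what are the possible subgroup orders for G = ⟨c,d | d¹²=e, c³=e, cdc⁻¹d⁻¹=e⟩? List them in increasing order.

|G| = 36 = 2² · 3². By Lagrange's theorem the order of any subgroup divides 36; the divisors of 36 are 1, 2, 3, 4, 6, 9, 12, 18, 36.

Answer: 1, 2, 3, 4, 6, 9, 12, 18, 36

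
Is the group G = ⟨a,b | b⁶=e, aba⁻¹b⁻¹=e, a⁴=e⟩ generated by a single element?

|G| = 24, but the maximum element order in G is 12 < 24. No single element generates all of G, so G is not cyclic.

Answer: No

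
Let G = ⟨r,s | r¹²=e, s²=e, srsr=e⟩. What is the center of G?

An element z ∈ Z(G) iff z commutes with every generator.
For example r⁶ is central: (r⁶)·r = r⁷ = r·(r⁶); (r⁶)·s = r⁶s = s·(r⁶).
Whereas r ∉ Z(G) since r·s = rs ≠ r¹¹s = s·r.
Checking each of the 24 elements this way gives Z(G) = {e, r⁶}, of order 2.

Answer: {e, r⁶}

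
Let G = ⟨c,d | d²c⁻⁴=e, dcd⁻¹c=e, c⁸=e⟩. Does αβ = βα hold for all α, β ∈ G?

c·d = cd but d·c = c³d⁻¹, so c·d ≠ d·c and G is not abelian.

Answer: No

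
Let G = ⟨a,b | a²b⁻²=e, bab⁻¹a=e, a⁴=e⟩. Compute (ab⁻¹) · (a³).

Compute (ab⁻¹) · (a³) by multiplying left to right and reducing via the relations at each step:
  (ab⁻¹) · a³ = b

Answer: b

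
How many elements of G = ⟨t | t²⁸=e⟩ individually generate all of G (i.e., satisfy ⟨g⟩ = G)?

G is cyclic of order 28. An element generates G iff its order is 28, and a cyclic group of order 28 has exactly φ(28) = 12 such elements.

Answer: 12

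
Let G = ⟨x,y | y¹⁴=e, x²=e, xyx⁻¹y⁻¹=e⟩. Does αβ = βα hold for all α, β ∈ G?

Each pair of generators commutes: x·y = xy = y·x. Since the generators pairwise commute, every element of G commutes with every other, so G is abelian.

Answer: Yes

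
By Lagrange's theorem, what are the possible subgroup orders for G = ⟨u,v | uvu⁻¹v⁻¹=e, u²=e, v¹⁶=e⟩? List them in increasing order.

|G| = 32 = 2⁵. By Lagrange's theorem the order of any subgroup divides 32; the divisors of 32 are 1, 2, 4, 8, 16, 32.

Answer: 1, 2, 4, 8, 16, 32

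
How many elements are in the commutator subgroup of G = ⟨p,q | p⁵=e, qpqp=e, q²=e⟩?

G' = [G, G] is generated by all commutators. The generator-pair commutators are: [p, q] = p².
The subgroup they normally generate is {e, p, p², p³, p⁴}, of order 5.
Check: |G/G'| = 10/5 = 2 is the order of the abelianisation.

Answer: 5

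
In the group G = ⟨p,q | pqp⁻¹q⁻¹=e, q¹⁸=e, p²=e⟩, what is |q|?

Compute successive powers until reaching e:
  q¹ = q, q² = q², q³ = q³, q⁴ = q⁴, q⁵ = q⁵, q⁶ = q⁶, q⁷ = q⁷, q⁸ = q⁸, q⁹ = q⁹, q¹⁰ = q¹⁰, q¹¹ = q¹¹, q¹² = q¹², q¹³ = q¹³, q¹⁴ = q¹⁴, q¹⁵ = q¹⁵, q¹⁶ = q¹⁶, q¹⁷ = q¹⁷, q¹⁸ = e.
The smallest positive k with qᵏ = e is 18.

Answer: 18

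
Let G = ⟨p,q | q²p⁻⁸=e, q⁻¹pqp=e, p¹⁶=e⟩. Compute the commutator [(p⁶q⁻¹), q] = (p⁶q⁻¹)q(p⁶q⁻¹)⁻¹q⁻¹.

[(p⁶q⁻¹), q] = (p⁶q⁻¹)·q·(p⁶q⁻¹)⁻¹·q⁻¹.
  (p⁶q⁻¹) · q = p⁶
  (p⁶) · (p⁶q) = p⁴q⁻¹
  (p⁴q⁻¹) · (q⁻¹) = p¹²

Answer: p¹²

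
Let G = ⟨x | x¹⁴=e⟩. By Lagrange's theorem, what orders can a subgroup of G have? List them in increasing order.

|G| = 14 = 2 · 7. By Lagrange's theorem the order of any subgroup divides 14; the divisors of 14 are 1, 2, 7, 14.

Answer: 1, 2, 7, 14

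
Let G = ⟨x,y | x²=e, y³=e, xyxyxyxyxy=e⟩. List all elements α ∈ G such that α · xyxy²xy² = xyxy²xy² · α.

⟨xyxy²xy²⟩ ⊆ C_G(xyxy²xy²) since powers of xyxy²xy² commute with xyxy²xy²; so |C_G(xyxy²xy²)| ≥ |⟨xyxy²xy²⟩| = 3.
By orbit–stabilizer, |C_G(xyxy²xy²)| = |G| / |conj. class of xyxy²xy²| = 60 / 20 = 3.
The 3 elements commuting with xyxy²xy² are {e, xyxy²xy², yxyxy²x}.

Answer: {e, xyxy²xy², yxyxy²x}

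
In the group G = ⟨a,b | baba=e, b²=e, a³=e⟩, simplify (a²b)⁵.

Compute successive powers of (a²b), reducing at each step:
  (a²b)²: (a²b) · a² = b;   b · b = e
  (a²b)³: e · a² = a²;   (a²) · b = a²b
  (a²b)⁴: (a²b) · a² = b;   b · b = e
  (a²b)⁵: e · a² = a²;   (a²) · b = a²b

Answer: a²b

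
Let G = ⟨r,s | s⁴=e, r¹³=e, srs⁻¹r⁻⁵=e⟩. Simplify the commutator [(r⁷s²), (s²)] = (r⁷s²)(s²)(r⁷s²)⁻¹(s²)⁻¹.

[(r⁷s²), (s²)] = (r⁷s²)·(s²)·(r⁷s²)⁻¹·(s²)⁻¹.
  (r⁷s²) · (s²) = r⁷
  (r⁷) · (r⁷s²) = rs²
  (rs²) · (s²) = r

Answer: r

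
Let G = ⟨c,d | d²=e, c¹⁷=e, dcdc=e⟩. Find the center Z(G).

An element z ∈ Z(G) iff z commutes with every generator.
For example e is central: e·c = c = c·e; e·d = d = d·e.
Whereas c ∉ Z(G) since c·d = cd ≠ c¹⁶d = d·c.
Checking each of the 34 elements this way gives Z(G) = {e}, of order 1.

Answer: {e}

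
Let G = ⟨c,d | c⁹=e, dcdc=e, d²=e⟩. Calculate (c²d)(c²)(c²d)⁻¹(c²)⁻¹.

[(c²d), (c²)] = (c²d)·(c²)·(c²d)⁻¹·(c²)⁻¹.
  (c²d) · (c²) = d
  d · (c²d) = c⁷
  (c⁷) · (c⁷) = c⁵

Answer: c⁵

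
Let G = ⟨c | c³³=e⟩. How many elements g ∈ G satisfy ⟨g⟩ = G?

G is cyclic of order 33. An element generates G iff its order is 33, and a cyclic group of order 33 has exactly φ(33) = 20 such elements.

Answer: 20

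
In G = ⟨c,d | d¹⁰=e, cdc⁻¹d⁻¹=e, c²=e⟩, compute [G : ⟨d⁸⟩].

First find ord(d⁸) by computing successive powers:
  (d⁸)¹ = d⁸, (d⁸)² = d⁶, (d⁸)³ = d⁴, (d⁸)⁴ = d², (d⁸)⁵ = e.
So |⟨d⁸⟩| = ord(d⁸) = 5. With |G| = 20, by Lagrange [G : ⟨d⁸⟩] = 20/5 = 4.

Answer: 4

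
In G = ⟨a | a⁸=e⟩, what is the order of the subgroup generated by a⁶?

|⟨a⁶⟩| equals the order of a⁶. Compute successive powers until reaching e:
  (a⁶)¹ = a⁶, (a⁶)² = a⁴, (a⁶)³ = a², (a⁶)⁴ = e.
The smallest positive k with (a⁶)ᵏ = e is 4, so |⟨a⁶⟩| = 4.

Answer: 4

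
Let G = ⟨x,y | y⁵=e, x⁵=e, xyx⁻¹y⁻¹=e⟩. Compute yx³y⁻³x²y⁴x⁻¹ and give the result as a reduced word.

Multiply left to right, reducing at each step:
  y · x³ = x³y
  (x³y) · y⁻³ = x³y³
  (x³y³) · x² = y³
  (y³) · y⁴ = y²
  (y²) · x⁻¹ = x⁴y²

Answer: x⁴y²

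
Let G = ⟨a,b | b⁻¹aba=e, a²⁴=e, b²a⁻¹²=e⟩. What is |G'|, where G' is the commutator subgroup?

G' = [G, G] is generated by all commutators. The generator-pair commutators are: [a, b] = a².
The subgroup they normally generate is {e, a², a⁴, a⁶, a⁸, a¹⁰, a¹², a¹⁴, a¹⁶, a¹⁸, a²⁰, a²²}, of order 12.
Check: |G/G'| = 48/12 = 4 is the order of the abelianisation.

Answer: 12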